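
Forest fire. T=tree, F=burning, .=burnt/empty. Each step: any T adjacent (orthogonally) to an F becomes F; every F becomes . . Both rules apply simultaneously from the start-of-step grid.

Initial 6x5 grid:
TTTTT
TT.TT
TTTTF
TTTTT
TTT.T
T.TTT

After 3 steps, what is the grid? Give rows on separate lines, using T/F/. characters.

Step 1: 3 trees catch fire, 1 burn out
  TTTTT
  TT.TF
  TTTF.
  TTTTF
  TTT.T
  T.TTT
Step 2: 5 trees catch fire, 3 burn out
  TTTTF
  TT.F.
  TTF..
  TTTF.
  TTT.F
  T.TTT
Step 3: 4 trees catch fire, 5 burn out
  TTTF.
  TT...
  TF...
  TTF..
  TTT..
  T.TTF

TTTF.
TT...
TF...
TTF..
TTT..
T.TTF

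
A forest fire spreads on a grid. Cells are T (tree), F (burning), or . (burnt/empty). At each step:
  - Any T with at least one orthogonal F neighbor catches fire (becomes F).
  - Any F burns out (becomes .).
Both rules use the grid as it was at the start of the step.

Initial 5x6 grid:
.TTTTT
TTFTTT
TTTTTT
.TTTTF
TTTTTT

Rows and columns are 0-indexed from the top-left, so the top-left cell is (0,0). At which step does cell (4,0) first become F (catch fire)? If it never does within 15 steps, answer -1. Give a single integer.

Step 1: cell (4,0)='T' (+7 fires, +2 burnt)
Step 2: cell (4,0)='T' (+11 fires, +7 burnt)
Step 3: cell (4,0)='T' (+6 fires, +11 burnt)
Step 4: cell (4,0)='T' (+1 fires, +6 burnt)
Step 5: cell (4,0)='F' (+1 fires, +1 burnt)
  -> target ignites at step 5
Step 6: cell (4,0)='.' (+0 fires, +1 burnt)
  fire out at step 6

5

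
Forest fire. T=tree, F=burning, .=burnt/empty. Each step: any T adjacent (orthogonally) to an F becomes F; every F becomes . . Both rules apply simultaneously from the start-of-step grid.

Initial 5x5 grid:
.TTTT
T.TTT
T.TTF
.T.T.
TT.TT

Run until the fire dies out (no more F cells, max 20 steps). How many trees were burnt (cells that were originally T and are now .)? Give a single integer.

Answer: 12

Derivation:
Step 1: +2 fires, +1 burnt (F count now 2)
Step 2: +4 fires, +2 burnt (F count now 4)
Step 3: +3 fires, +4 burnt (F count now 3)
Step 4: +2 fires, +3 burnt (F count now 2)
Step 5: +1 fires, +2 burnt (F count now 1)
Step 6: +0 fires, +1 burnt (F count now 0)
Fire out after step 6
Initially T: 17, now '.': 20
Total burnt (originally-T cells now '.'): 12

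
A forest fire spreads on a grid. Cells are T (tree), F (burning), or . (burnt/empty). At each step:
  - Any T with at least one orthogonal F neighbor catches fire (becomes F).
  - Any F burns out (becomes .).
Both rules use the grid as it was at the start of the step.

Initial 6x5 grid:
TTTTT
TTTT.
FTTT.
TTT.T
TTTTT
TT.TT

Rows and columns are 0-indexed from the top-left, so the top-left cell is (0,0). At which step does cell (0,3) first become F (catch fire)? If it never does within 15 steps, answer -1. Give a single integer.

Step 1: cell (0,3)='T' (+3 fires, +1 burnt)
Step 2: cell (0,3)='T' (+5 fires, +3 burnt)
Step 3: cell (0,3)='T' (+6 fires, +5 burnt)
Step 4: cell (0,3)='T' (+4 fires, +6 burnt)
Step 5: cell (0,3)='F' (+2 fires, +4 burnt)
  -> target ignites at step 5
Step 6: cell (0,3)='.' (+3 fires, +2 burnt)
Step 7: cell (0,3)='.' (+2 fires, +3 burnt)
Step 8: cell (0,3)='.' (+0 fires, +2 burnt)
  fire out at step 8

5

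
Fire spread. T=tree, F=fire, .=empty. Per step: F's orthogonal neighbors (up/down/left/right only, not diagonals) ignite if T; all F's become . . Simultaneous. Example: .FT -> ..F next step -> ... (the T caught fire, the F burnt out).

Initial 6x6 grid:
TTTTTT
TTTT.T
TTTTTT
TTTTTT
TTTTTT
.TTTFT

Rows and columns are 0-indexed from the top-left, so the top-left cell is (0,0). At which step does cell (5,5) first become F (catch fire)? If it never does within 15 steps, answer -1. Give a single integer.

Step 1: cell (5,5)='F' (+3 fires, +1 burnt)
  -> target ignites at step 1
Step 2: cell (5,5)='.' (+4 fires, +3 burnt)
Step 3: cell (5,5)='.' (+5 fires, +4 burnt)
Step 4: cell (5,5)='.' (+4 fires, +5 burnt)
Step 5: cell (5,5)='.' (+5 fires, +4 burnt)
Step 6: cell (5,5)='.' (+5 fires, +5 burnt)
Step 7: cell (5,5)='.' (+4 fires, +5 burnt)
Step 8: cell (5,5)='.' (+2 fires, +4 burnt)
Step 9: cell (5,5)='.' (+1 fires, +2 burnt)
Step 10: cell (5,5)='.' (+0 fires, +1 burnt)
  fire out at step 10

1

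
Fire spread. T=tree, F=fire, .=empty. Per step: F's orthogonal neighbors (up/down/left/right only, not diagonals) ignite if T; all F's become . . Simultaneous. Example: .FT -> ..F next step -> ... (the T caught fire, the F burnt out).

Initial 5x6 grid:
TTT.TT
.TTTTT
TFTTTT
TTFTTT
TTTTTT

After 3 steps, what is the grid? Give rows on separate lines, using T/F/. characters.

Step 1: 6 trees catch fire, 2 burn out
  TTT.TT
  .FTTTT
  F.FTTT
  TF.FTT
  TTFTTT
Step 2: 7 trees catch fire, 6 burn out
  TFT.TT
  ..FTTT
  ...FTT
  F...FT
  TF.FTT
Step 3: 7 trees catch fire, 7 burn out
  F.F.TT
  ...FTT
  ....FT
  .....F
  F...FT

F.F.TT
...FTT
....FT
.....F
F...FT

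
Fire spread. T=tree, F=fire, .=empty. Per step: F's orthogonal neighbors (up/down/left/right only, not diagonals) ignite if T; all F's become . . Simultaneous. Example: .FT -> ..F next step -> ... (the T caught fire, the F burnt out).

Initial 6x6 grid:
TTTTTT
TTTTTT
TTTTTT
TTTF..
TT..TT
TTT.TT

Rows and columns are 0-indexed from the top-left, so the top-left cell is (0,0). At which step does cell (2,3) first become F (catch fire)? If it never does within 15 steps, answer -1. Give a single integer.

Step 1: cell (2,3)='F' (+2 fires, +1 burnt)
  -> target ignites at step 1
Step 2: cell (2,3)='.' (+4 fires, +2 burnt)
Step 3: cell (2,3)='.' (+7 fires, +4 burnt)
Step 4: cell (2,3)='.' (+7 fires, +7 burnt)
Step 5: cell (2,3)='.' (+5 fires, +7 burnt)
Step 6: cell (2,3)='.' (+1 fires, +5 burnt)
Step 7: cell (2,3)='.' (+0 fires, +1 burnt)
  fire out at step 7

1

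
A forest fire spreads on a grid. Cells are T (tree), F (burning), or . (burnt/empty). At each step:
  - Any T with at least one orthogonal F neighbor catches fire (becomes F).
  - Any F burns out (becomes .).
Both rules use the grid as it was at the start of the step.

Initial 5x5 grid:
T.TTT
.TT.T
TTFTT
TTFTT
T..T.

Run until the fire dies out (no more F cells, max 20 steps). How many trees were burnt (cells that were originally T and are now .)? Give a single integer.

Answer: 16

Derivation:
Step 1: +5 fires, +2 burnt (F count now 5)
Step 2: +7 fires, +5 burnt (F count now 7)
Step 3: +3 fires, +7 burnt (F count now 3)
Step 4: +1 fires, +3 burnt (F count now 1)
Step 5: +0 fires, +1 burnt (F count now 0)
Fire out after step 5
Initially T: 17, now '.': 24
Total burnt (originally-T cells now '.'): 16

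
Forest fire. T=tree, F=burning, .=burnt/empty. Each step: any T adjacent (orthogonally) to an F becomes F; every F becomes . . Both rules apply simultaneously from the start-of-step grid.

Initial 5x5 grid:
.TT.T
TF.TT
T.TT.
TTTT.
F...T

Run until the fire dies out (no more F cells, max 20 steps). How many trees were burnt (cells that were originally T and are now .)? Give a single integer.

Answer: 13

Derivation:
Step 1: +3 fires, +2 burnt (F count now 3)
Step 2: +3 fires, +3 burnt (F count now 3)
Step 3: +1 fires, +3 burnt (F count now 1)
Step 4: +2 fires, +1 burnt (F count now 2)
Step 5: +1 fires, +2 burnt (F count now 1)
Step 6: +1 fires, +1 burnt (F count now 1)
Step 7: +1 fires, +1 burnt (F count now 1)
Step 8: +1 fires, +1 burnt (F count now 1)
Step 9: +0 fires, +1 burnt (F count now 0)
Fire out after step 9
Initially T: 14, now '.': 24
Total burnt (originally-T cells now '.'): 13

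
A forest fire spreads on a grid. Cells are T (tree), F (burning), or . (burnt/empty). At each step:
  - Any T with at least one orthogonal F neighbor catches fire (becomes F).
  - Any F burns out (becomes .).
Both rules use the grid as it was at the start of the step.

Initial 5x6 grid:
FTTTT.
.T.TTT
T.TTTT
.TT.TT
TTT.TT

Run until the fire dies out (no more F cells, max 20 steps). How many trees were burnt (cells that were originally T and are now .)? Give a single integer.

Step 1: +1 fires, +1 burnt (F count now 1)
Step 2: +2 fires, +1 burnt (F count now 2)
Step 3: +1 fires, +2 burnt (F count now 1)
Step 4: +2 fires, +1 burnt (F count now 2)
Step 5: +2 fires, +2 burnt (F count now 2)
Step 6: +3 fires, +2 burnt (F count now 3)
Step 7: +3 fires, +3 burnt (F count now 3)
Step 8: +4 fires, +3 burnt (F count now 4)
Step 9: +2 fires, +4 burnt (F count now 2)
Step 10: +1 fires, +2 burnt (F count now 1)
Step 11: +0 fires, +1 burnt (F count now 0)
Fire out after step 11
Initially T: 22, now '.': 29
Total burnt (originally-T cells now '.'): 21

Answer: 21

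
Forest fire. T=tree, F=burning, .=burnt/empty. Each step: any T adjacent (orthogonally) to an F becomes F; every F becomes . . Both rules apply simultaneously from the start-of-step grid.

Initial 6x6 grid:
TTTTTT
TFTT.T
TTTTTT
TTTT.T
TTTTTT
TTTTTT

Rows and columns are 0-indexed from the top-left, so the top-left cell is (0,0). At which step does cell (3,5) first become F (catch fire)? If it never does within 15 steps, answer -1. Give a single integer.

Step 1: cell (3,5)='T' (+4 fires, +1 burnt)
Step 2: cell (3,5)='T' (+6 fires, +4 burnt)
Step 3: cell (3,5)='T' (+5 fires, +6 burnt)
Step 4: cell (3,5)='T' (+6 fires, +5 burnt)
Step 5: cell (3,5)='T' (+5 fires, +6 burnt)
Step 6: cell (3,5)='F' (+4 fires, +5 burnt)
  -> target ignites at step 6
Step 7: cell (3,5)='.' (+2 fires, +4 burnt)
Step 8: cell (3,5)='.' (+1 fires, +2 burnt)
Step 9: cell (3,5)='.' (+0 fires, +1 burnt)
  fire out at step 9

6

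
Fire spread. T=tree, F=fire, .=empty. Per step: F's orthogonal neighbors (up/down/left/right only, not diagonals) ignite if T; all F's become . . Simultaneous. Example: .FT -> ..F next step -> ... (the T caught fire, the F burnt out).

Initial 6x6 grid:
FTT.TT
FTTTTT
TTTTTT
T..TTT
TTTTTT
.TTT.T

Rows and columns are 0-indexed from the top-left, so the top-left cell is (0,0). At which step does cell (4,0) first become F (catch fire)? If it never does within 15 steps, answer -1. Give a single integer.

Step 1: cell (4,0)='T' (+3 fires, +2 burnt)
Step 2: cell (4,0)='T' (+4 fires, +3 burnt)
Step 3: cell (4,0)='F' (+3 fires, +4 burnt)
  -> target ignites at step 3
Step 4: cell (4,0)='.' (+3 fires, +3 burnt)
Step 5: cell (4,0)='.' (+6 fires, +3 burnt)
Step 6: cell (4,0)='.' (+5 fires, +6 burnt)
Step 7: cell (4,0)='.' (+3 fires, +5 burnt)
Step 8: cell (4,0)='.' (+1 fires, +3 burnt)
Step 9: cell (4,0)='.' (+1 fires, +1 burnt)
Step 10: cell (4,0)='.' (+0 fires, +1 burnt)
  fire out at step 10

3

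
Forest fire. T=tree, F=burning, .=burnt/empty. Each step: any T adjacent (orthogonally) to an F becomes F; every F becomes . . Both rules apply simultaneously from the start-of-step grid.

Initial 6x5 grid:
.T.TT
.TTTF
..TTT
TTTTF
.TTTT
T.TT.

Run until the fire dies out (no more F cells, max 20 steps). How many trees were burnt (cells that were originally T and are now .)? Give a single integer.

Answer: 19

Derivation:
Step 1: +5 fires, +2 burnt (F count now 5)
Step 2: +5 fires, +5 burnt (F count now 5)
Step 3: +5 fires, +5 burnt (F count now 5)
Step 4: +4 fires, +5 burnt (F count now 4)
Step 5: +0 fires, +4 burnt (F count now 0)
Fire out after step 5
Initially T: 20, now '.': 29
Total burnt (originally-T cells now '.'): 19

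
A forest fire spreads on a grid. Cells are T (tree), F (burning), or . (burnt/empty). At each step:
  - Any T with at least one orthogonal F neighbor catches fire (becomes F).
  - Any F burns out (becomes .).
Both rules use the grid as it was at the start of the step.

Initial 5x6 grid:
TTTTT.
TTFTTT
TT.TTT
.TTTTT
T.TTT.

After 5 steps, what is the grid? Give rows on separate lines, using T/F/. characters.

Step 1: 3 trees catch fire, 1 burn out
  TTFTT.
  TF.FTT
  TT.TTT
  .TTTTT
  T.TTT.
Step 2: 6 trees catch fire, 3 burn out
  TF.FT.
  F...FT
  TF.FTT
  .TTTTT
  T.TTT.
Step 3: 7 trees catch fire, 6 burn out
  F...F.
  .....F
  F...FT
  .FTFTT
  T.TTT.
Step 4: 4 trees catch fire, 7 burn out
  ......
  ......
  .....F
  ..F.FT
  T.TFT.
Step 5: 3 trees catch fire, 4 burn out
  ......
  ......
  ......
  .....F
  T.F.F.

......
......
......
.....F
T.F.F.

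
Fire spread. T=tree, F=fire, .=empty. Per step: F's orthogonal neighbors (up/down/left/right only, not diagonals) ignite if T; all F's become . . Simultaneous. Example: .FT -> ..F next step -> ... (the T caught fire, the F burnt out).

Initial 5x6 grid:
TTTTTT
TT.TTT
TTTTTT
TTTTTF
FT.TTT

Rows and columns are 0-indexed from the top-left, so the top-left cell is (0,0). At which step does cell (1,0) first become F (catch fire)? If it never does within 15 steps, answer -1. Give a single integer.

Step 1: cell (1,0)='T' (+5 fires, +2 burnt)
Step 2: cell (1,0)='T' (+6 fires, +5 burnt)
Step 3: cell (1,0)='F' (+7 fires, +6 burnt)
  -> target ignites at step 3
Step 4: cell (1,0)='.' (+5 fires, +7 burnt)
Step 5: cell (1,0)='.' (+2 fires, +5 burnt)
Step 6: cell (1,0)='.' (+1 fires, +2 burnt)
Step 7: cell (1,0)='.' (+0 fires, +1 burnt)
  fire out at step 7

3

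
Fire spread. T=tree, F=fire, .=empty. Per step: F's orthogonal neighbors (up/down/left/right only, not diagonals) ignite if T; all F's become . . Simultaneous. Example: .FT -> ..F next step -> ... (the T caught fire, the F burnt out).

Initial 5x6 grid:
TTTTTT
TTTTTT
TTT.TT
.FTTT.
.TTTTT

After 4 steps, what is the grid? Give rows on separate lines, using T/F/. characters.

Step 1: 3 trees catch fire, 1 burn out
  TTTTTT
  TTTTTT
  TFT.TT
  ..FTT.
  .FTTTT
Step 2: 5 trees catch fire, 3 burn out
  TTTTTT
  TFTTTT
  F.F.TT
  ...FT.
  ..FTTT
Step 3: 5 trees catch fire, 5 burn out
  TFTTTT
  F.FTTT
  ....TT
  ....F.
  ...FTT
Step 4: 5 trees catch fire, 5 burn out
  F.FTTT
  ...FTT
  ....FT
  ......
  ....FT

F.FTTT
...FTT
....FT
......
....FT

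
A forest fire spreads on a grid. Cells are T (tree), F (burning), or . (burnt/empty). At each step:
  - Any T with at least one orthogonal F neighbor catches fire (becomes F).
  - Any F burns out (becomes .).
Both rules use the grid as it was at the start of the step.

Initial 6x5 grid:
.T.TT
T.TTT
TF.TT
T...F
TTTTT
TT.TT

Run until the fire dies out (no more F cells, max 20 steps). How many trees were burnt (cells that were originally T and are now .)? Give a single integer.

Answer: 19

Derivation:
Step 1: +3 fires, +2 burnt (F count now 3)
Step 2: +6 fires, +3 burnt (F count now 6)
Step 3: +5 fires, +6 burnt (F count now 5)
Step 4: +4 fires, +5 burnt (F count now 4)
Step 5: +1 fires, +4 burnt (F count now 1)
Step 6: +0 fires, +1 burnt (F count now 0)
Fire out after step 6
Initially T: 20, now '.': 29
Total burnt (originally-T cells now '.'): 19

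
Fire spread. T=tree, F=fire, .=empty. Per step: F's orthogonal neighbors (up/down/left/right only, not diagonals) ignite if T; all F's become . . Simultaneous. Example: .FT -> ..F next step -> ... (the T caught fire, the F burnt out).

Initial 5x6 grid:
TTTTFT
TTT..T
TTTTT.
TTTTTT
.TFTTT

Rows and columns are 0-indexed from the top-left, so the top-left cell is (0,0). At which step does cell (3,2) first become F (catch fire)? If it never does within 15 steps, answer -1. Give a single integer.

Step 1: cell (3,2)='F' (+5 fires, +2 burnt)
  -> target ignites at step 1
Step 2: cell (3,2)='.' (+6 fires, +5 burnt)
Step 3: cell (3,2)='.' (+7 fires, +6 burnt)
Step 4: cell (3,2)='.' (+5 fires, +7 burnt)
Step 5: cell (3,2)='.' (+1 fires, +5 burnt)
Step 6: cell (3,2)='.' (+0 fires, +1 burnt)
  fire out at step 6

1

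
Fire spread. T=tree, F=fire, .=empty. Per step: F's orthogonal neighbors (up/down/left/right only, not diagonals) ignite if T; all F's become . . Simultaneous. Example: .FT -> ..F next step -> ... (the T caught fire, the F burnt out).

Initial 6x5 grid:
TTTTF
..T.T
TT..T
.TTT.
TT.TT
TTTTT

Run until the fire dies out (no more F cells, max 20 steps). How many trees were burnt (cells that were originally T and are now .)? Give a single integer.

Answer: 7

Derivation:
Step 1: +2 fires, +1 burnt (F count now 2)
Step 2: +2 fires, +2 burnt (F count now 2)
Step 3: +2 fires, +2 burnt (F count now 2)
Step 4: +1 fires, +2 burnt (F count now 1)
Step 5: +0 fires, +1 burnt (F count now 0)
Fire out after step 5
Initially T: 21, now '.': 16
Total burnt (originally-T cells now '.'): 7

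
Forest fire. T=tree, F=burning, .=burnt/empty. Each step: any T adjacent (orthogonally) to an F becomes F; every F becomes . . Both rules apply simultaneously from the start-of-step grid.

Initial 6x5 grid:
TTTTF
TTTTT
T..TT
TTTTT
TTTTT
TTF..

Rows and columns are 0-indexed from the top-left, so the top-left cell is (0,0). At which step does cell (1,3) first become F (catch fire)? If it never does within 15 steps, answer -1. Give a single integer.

Step 1: cell (1,3)='T' (+4 fires, +2 burnt)
Step 2: cell (1,3)='F' (+7 fires, +4 burnt)
  -> target ignites at step 2
Step 3: cell (1,3)='.' (+8 fires, +7 burnt)
Step 4: cell (1,3)='.' (+3 fires, +8 burnt)
Step 5: cell (1,3)='.' (+2 fires, +3 burnt)
Step 6: cell (1,3)='.' (+0 fires, +2 burnt)
  fire out at step 6

2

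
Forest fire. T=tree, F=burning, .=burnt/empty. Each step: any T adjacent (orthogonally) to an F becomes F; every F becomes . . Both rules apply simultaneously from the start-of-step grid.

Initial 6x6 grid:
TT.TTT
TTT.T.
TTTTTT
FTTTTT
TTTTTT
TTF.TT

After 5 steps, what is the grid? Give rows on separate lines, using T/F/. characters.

Step 1: 5 trees catch fire, 2 burn out
  TT.TTT
  TTT.T.
  FTTTTT
  .FTTTT
  FTFTTT
  TF..TT
Step 2: 6 trees catch fire, 5 burn out
  TT.TTT
  FTT.T.
  .FTTTT
  ..FTTT
  .F.FTT
  F...TT
Step 3: 5 trees catch fire, 6 burn out
  FT.TTT
  .FT.T.
  ..FTTT
  ...FTT
  ....FT
  ....TT
Step 4: 6 trees catch fire, 5 burn out
  .F.TTT
  ..F.T.
  ...FTT
  ....FT
  .....F
  ....FT
Step 5: 3 trees catch fire, 6 burn out
  ...TTT
  ....T.
  ....FT
  .....F
  ......
  .....F

...TTT
....T.
....FT
.....F
......
.....F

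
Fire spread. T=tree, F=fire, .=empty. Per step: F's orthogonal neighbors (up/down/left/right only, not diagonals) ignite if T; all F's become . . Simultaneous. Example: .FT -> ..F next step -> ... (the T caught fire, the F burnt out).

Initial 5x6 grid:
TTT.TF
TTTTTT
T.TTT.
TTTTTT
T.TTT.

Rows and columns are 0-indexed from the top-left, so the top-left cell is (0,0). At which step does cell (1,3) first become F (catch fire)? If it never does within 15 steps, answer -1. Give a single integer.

Step 1: cell (1,3)='T' (+2 fires, +1 burnt)
Step 2: cell (1,3)='T' (+1 fires, +2 burnt)
Step 3: cell (1,3)='F' (+2 fires, +1 burnt)
  -> target ignites at step 3
Step 4: cell (1,3)='.' (+3 fires, +2 burnt)
Step 5: cell (1,3)='.' (+6 fires, +3 burnt)
Step 6: cell (1,3)='.' (+4 fires, +6 burnt)
Step 7: cell (1,3)='.' (+4 fires, +4 burnt)
Step 8: cell (1,3)='.' (+1 fires, +4 burnt)
Step 9: cell (1,3)='.' (+1 fires, +1 burnt)
Step 10: cell (1,3)='.' (+0 fires, +1 burnt)
  fire out at step 10

3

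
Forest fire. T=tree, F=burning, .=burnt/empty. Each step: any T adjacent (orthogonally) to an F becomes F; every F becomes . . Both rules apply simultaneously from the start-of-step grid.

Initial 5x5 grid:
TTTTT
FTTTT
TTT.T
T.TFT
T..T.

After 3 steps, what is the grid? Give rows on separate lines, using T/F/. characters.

Step 1: 6 trees catch fire, 2 burn out
  FTTTT
  .FTTT
  FTT.T
  T.F.F
  T..F.
Step 2: 6 trees catch fire, 6 burn out
  .FTTT
  ..FTT
  .FF.F
  F....
  T....
Step 3: 4 trees catch fire, 6 burn out
  ..FTT
  ...FF
  .....
  .....
  F....

..FTT
...FF
.....
.....
F....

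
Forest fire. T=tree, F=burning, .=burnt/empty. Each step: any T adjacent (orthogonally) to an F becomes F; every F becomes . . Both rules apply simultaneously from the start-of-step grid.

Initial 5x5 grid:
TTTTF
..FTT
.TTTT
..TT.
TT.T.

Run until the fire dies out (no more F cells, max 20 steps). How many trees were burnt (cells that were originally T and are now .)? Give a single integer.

Answer: 13

Derivation:
Step 1: +5 fires, +2 burnt (F count now 5)
Step 2: +5 fires, +5 burnt (F count now 5)
Step 3: +2 fires, +5 burnt (F count now 2)
Step 4: +1 fires, +2 burnt (F count now 1)
Step 5: +0 fires, +1 burnt (F count now 0)
Fire out after step 5
Initially T: 15, now '.': 23
Total burnt (originally-T cells now '.'): 13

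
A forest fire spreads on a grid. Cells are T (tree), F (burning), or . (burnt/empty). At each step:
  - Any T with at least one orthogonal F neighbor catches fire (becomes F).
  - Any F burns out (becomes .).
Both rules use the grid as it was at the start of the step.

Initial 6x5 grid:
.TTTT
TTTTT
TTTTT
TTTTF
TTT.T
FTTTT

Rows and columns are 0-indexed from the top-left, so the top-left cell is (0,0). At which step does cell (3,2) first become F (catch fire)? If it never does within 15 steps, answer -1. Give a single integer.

Step 1: cell (3,2)='T' (+5 fires, +2 burnt)
Step 2: cell (3,2)='F' (+7 fires, +5 burnt)
  -> target ignites at step 2
Step 3: cell (3,2)='.' (+7 fires, +7 burnt)
Step 4: cell (3,2)='.' (+4 fires, +7 burnt)
Step 5: cell (3,2)='.' (+2 fires, +4 burnt)
Step 6: cell (3,2)='.' (+1 fires, +2 burnt)
Step 7: cell (3,2)='.' (+0 fires, +1 burnt)
  fire out at step 7

2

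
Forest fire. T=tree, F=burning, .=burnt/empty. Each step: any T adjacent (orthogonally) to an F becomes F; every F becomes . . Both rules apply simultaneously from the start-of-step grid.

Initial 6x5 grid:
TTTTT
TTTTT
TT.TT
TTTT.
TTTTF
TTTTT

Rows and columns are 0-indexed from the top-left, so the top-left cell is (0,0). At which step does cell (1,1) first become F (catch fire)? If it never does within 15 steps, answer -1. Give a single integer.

Step 1: cell (1,1)='T' (+2 fires, +1 burnt)
Step 2: cell (1,1)='T' (+3 fires, +2 burnt)
Step 3: cell (1,1)='T' (+4 fires, +3 burnt)
Step 4: cell (1,1)='T' (+5 fires, +4 burnt)
Step 5: cell (1,1)='T' (+6 fires, +5 burnt)
Step 6: cell (1,1)='F' (+4 fires, +6 burnt)
  -> target ignites at step 6
Step 7: cell (1,1)='.' (+2 fires, +4 burnt)
Step 8: cell (1,1)='.' (+1 fires, +2 burnt)
Step 9: cell (1,1)='.' (+0 fires, +1 burnt)
  fire out at step 9

6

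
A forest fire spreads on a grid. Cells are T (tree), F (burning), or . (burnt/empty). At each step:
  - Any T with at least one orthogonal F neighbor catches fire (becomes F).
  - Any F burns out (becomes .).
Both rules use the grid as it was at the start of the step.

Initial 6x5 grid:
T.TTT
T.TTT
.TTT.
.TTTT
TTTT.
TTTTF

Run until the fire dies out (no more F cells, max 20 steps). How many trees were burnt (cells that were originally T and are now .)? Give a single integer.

Answer: 21

Derivation:
Step 1: +1 fires, +1 burnt (F count now 1)
Step 2: +2 fires, +1 burnt (F count now 2)
Step 3: +3 fires, +2 burnt (F count now 3)
Step 4: +5 fires, +3 burnt (F count now 5)
Step 5: +4 fires, +5 burnt (F count now 4)
Step 6: +4 fires, +4 burnt (F count now 4)
Step 7: +2 fires, +4 burnt (F count now 2)
Step 8: +0 fires, +2 burnt (F count now 0)
Fire out after step 8
Initially T: 23, now '.': 28
Total burnt (originally-T cells now '.'): 21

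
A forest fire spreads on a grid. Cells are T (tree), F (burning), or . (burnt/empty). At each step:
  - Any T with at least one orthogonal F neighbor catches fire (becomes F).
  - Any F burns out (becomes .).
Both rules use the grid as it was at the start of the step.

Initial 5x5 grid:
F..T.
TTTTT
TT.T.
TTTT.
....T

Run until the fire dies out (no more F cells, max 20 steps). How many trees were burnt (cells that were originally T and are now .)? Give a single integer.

Answer: 13

Derivation:
Step 1: +1 fires, +1 burnt (F count now 1)
Step 2: +2 fires, +1 burnt (F count now 2)
Step 3: +3 fires, +2 burnt (F count now 3)
Step 4: +2 fires, +3 burnt (F count now 2)
Step 5: +4 fires, +2 burnt (F count now 4)
Step 6: +1 fires, +4 burnt (F count now 1)
Step 7: +0 fires, +1 burnt (F count now 0)
Fire out after step 7
Initially T: 14, now '.': 24
Total burnt (originally-T cells now '.'): 13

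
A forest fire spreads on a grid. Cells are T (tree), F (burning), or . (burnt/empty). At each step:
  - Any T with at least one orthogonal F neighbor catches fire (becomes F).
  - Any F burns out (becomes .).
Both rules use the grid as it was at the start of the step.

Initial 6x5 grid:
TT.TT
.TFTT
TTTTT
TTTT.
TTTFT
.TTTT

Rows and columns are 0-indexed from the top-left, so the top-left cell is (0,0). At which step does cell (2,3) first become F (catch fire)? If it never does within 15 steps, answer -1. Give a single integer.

Step 1: cell (2,3)='T' (+7 fires, +2 burnt)
Step 2: cell (2,3)='F' (+9 fires, +7 burnt)
  -> target ignites at step 2
Step 3: cell (2,3)='.' (+7 fires, +9 burnt)
Step 4: cell (2,3)='.' (+1 fires, +7 burnt)
Step 5: cell (2,3)='.' (+0 fires, +1 burnt)
  fire out at step 5

2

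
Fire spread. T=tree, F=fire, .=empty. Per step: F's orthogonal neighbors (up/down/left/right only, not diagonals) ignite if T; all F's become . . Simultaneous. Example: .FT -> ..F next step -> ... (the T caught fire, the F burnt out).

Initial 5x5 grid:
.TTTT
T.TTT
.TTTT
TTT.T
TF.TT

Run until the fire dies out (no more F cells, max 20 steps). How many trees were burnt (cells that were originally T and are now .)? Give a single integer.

Step 1: +2 fires, +1 burnt (F count now 2)
Step 2: +3 fires, +2 burnt (F count now 3)
Step 3: +1 fires, +3 burnt (F count now 1)
Step 4: +2 fires, +1 burnt (F count now 2)
Step 5: +3 fires, +2 burnt (F count now 3)
Step 6: +4 fires, +3 burnt (F count now 4)
Step 7: +2 fires, +4 burnt (F count now 2)
Step 8: +1 fires, +2 burnt (F count now 1)
Step 9: +0 fires, +1 burnt (F count now 0)
Fire out after step 9
Initially T: 19, now '.': 24
Total burnt (originally-T cells now '.'): 18

Answer: 18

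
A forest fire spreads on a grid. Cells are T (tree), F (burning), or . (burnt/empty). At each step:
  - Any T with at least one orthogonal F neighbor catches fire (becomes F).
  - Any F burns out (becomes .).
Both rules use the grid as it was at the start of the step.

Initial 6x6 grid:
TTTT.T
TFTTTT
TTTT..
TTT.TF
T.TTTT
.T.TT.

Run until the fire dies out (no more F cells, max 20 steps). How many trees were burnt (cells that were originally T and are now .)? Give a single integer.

Step 1: +6 fires, +2 burnt (F count now 6)
Step 2: +7 fires, +6 burnt (F count now 7)
Step 3: +7 fires, +7 burnt (F count now 7)
Step 4: +4 fires, +7 burnt (F count now 4)
Step 5: +1 fires, +4 burnt (F count now 1)
Step 6: +0 fires, +1 burnt (F count now 0)
Fire out after step 6
Initially T: 26, now '.': 35
Total burnt (originally-T cells now '.'): 25

Answer: 25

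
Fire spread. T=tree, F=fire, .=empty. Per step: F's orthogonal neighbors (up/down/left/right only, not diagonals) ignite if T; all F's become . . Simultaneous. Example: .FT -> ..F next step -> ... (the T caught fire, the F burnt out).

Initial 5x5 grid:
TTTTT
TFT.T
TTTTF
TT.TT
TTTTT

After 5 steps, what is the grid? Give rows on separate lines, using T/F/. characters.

Step 1: 7 trees catch fire, 2 burn out
  TFTTT
  F.F.F
  TFTF.
  TT.TF
  TTTTT
Step 2: 8 trees catch fire, 7 burn out
  F.FTF
  .....
  F.F..
  TF.F.
  TTTTF
Step 3: 4 trees catch fire, 8 burn out
  ...F.
  .....
  .....
  F....
  TFTF.
Step 4: 2 trees catch fire, 4 burn out
  .....
  .....
  .....
  .....
  F.F..
Step 5: 0 trees catch fire, 2 burn out
  .....
  .....
  .....
  .....
  .....

.....
.....
.....
.....
.....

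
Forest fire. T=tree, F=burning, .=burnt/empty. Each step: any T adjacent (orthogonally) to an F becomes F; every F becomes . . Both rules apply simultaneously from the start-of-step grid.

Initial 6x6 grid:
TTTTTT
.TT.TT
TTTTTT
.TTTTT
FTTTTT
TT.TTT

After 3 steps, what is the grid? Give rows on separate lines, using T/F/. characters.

Step 1: 2 trees catch fire, 1 burn out
  TTTTTT
  .TT.TT
  TTTTTT
  .TTTTT
  .FTTTT
  FT.TTT
Step 2: 3 trees catch fire, 2 burn out
  TTTTTT
  .TT.TT
  TTTTTT
  .FTTTT
  ..FTTT
  .F.TTT
Step 3: 3 trees catch fire, 3 burn out
  TTTTTT
  .TT.TT
  TFTTTT
  ..FTTT
  ...FTT
  ...TTT

TTTTTT
.TT.TT
TFTTTT
..FTTT
...FTT
...TTT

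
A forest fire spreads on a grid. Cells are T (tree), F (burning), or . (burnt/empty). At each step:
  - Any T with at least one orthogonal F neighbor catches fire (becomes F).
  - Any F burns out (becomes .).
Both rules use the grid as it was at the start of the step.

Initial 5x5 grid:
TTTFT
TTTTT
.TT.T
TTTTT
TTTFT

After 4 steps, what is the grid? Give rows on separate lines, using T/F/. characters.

Step 1: 6 trees catch fire, 2 burn out
  TTF.F
  TTTFT
  .TT.T
  TTTFT
  TTF.F
Step 2: 6 trees catch fire, 6 burn out
  TF...
  TTF.F
  .TT.T
  TTF.F
  TF...
Step 3: 6 trees catch fire, 6 burn out
  F....
  TF...
  .TF.F
  TF...
  F....
Step 4: 3 trees catch fire, 6 burn out
  .....
  F....
  .F...
  F....
  .....

.....
F....
.F...
F....
.....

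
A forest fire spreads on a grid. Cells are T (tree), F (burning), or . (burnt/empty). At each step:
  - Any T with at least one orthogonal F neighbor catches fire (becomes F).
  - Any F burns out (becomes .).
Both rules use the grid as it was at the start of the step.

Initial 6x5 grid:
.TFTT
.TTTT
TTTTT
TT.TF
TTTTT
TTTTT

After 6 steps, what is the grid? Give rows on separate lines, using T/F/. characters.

Step 1: 6 trees catch fire, 2 burn out
  .F.FT
  .TFTT
  TTTTF
  TT.F.
  TTTTF
  TTTTT
Step 2: 8 trees catch fire, 6 burn out
  ....F
  .F.FF
  TTFF.
  TT...
  TTTF.
  TTTTF
Step 3: 3 trees catch fire, 8 burn out
  .....
  .....
  TF...
  TT...
  TTF..
  TTTF.
Step 4: 4 trees catch fire, 3 burn out
  .....
  .....
  F....
  TF...
  TF...
  TTF..
Step 5: 3 trees catch fire, 4 burn out
  .....
  .....
  .....
  F....
  F....
  TF...
Step 6: 1 trees catch fire, 3 burn out
  .....
  .....
  .....
  .....
  .....
  F....

.....
.....
.....
.....
.....
F....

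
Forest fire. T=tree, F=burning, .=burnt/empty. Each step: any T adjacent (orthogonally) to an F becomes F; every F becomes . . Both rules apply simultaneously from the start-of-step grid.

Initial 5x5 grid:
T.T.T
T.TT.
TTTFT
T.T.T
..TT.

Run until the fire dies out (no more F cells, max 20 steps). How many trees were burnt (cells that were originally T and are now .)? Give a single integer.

Step 1: +3 fires, +1 burnt (F count now 3)
Step 2: +4 fires, +3 burnt (F count now 4)
Step 3: +3 fires, +4 burnt (F count now 3)
Step 4: +3 fires, +3 burnt (F count now 3)
Step 5: +1 fires, +3 burnt (F count now 1)
Step 6: +0 fires, +1 burnt (F count now 0)
Fire out after step 6
Initially T: 15, now '.': 24
Total burnt (originally-T cells now '.'): 14

Answer: 14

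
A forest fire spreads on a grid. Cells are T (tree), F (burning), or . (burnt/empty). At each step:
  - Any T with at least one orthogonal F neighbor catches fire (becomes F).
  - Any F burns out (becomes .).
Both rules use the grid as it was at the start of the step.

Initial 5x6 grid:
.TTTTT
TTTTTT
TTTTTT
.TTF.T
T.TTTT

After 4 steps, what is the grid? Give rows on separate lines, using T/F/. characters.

Step 1: 3 trees catch fire, 1 burn out
  .TTTTT
  TTTTTT
  TTTFTT
  .TF..T
  T.TFTT
Step 2: 6 trees catch fire, 3 burn out
  .TTTTT
  TTTFTT
  TTF.FT
  .F...T
  T.F.FT
Step 3: 6 trees catch fire, 6 burn out
  .TTFTT
  TTF.FT
  TF...F
  .....T
  T....F
Step 4: 6 trees catch fire, 6 burn out
  .TF.FT
  TF...F
  F.....
  .....F
  T.....

.TF.FT
TF...F
F.....
.....F
T.....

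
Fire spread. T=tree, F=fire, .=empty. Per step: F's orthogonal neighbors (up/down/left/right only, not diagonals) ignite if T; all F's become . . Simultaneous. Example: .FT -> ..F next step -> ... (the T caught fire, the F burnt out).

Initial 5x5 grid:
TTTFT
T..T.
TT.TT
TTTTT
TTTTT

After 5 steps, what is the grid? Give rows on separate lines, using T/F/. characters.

Step 1: 3 trees catch fire, 1 burn out
  TTF.F
  T..F.
  TT.TT
  TTTTT
  TTTTT
Step 2: 2 trees catch fire, 3 burn out
  TF...
  T....
  TT.FT
  TTTTT
  TTTTT
Step 3: 3 trees catch fire, 2 burn out
  F....
  T....
  TT..F
  TTTFT
  TTTTT
Step 4: 4 trees catch fire, 3 burn out
  .....
  F....
  TT...
  TTF.F
  TTTFT
Step 5: 4 trees catch fire, 4 burn out
  .....
  .....
  FT...
  TF...
  TTF.F

.....
.....
FT...
TF...
TTF.F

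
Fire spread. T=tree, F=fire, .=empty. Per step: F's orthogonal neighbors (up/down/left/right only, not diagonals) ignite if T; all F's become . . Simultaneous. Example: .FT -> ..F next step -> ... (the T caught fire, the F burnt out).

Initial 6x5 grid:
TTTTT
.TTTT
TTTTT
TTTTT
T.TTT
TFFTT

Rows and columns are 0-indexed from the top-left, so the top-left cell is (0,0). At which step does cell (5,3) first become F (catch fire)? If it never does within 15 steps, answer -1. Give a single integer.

Step 1: cell (5,3)='F' (+3 fires, +2 burnt)
  -> target ignites at step 1
Step 2: cell (5,3)='.' (+4 fires, +3 burnt)
Step 3: cell (5,3)='.' (+5 fires, +4 burnt)
Step 4: cell (5,3)='.' (+5 fires, +5 burnt)
Step 5: cell (5,3)='.' (+4 fires, +5 burnt)
Step 6: cell (5,3)='.' (+3 fires, +4 burnt)
Step 7: cell (5,3)='.' (+2 fires, +3 burnt)
Step 8: cell (5,3)='.' (+0 fires, +2 burnt)
  fire out at step 8

1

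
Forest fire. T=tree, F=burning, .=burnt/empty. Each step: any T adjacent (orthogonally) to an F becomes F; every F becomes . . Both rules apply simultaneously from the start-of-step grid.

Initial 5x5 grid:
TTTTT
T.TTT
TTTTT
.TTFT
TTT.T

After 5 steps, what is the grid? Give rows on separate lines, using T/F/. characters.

Step 1: 3 trees catch fire, 1 burn out
  TTTTT
  T.TTT
  TTTFT
  .TF.F
  TTT.T
Step 2: 6 trees catch fire, 3 burn out
  TTTTT
  T.TFT
  TTF.F
  .F...
  TTF.F
Step 3: 5 trees catch fire, 6 burn out
  TTTFT
  T.F.F
  TF...
  .....
  TF...
Step 4: 4 trees catch fire, 5 burn out
  TTF.F
  T....
  F....
  .....
  F....
Step 5: 2 trees catch fire, 4 burn out
  TF...
  F....
  .....
  .....
  .....

TF...
F....
.....
.....
.....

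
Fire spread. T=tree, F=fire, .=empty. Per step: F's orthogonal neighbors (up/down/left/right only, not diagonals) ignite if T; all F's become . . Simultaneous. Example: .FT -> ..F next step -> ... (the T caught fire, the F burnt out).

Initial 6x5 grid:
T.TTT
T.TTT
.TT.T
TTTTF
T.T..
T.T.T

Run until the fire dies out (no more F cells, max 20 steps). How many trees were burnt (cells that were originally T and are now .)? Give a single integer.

Step 1: +2 fires, +1 burnt (F count now 2)
Step 2: +2 fires, +2 burnt (F count now 2)
Step 3: +5 fires, +2 burnt (F count now 5)
Step 4: +5 fires, +5 burnt (F count now 5)
Step 5: +2 fires, +5 burnt (F count now 2)
Step 6: +1 fires, +2 burnt (F count now 1)
Step 7: +0 fires, +1 burnt (F count now 0)
Fire out after step 7
Initially T: 20, now '.': 27
Total burnt (originally-T cells now '.'): 17

Answer: 17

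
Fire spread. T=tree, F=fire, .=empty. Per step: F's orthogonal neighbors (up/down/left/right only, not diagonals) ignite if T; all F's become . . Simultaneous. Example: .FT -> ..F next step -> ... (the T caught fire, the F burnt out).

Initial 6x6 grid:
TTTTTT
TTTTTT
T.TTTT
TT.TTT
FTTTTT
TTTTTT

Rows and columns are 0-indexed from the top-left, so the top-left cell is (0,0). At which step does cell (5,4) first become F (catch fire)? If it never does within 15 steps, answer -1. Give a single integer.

Step 1: cell (5,4)='T' (+3 fires, +1 burnt)
Step 2: cell (5,4)='T' (+4 fires, +3 burnt)
Step 3: cell (5,4)='T' (+3 fires, +4 burnt)
Step 4: cell (5,4)='T' (+5 fires, +3 burnt)
Step 5: cell (5,4)='F' (+6 fires, +5 burnt)
  -> target ignites at step 5
Step 6: cell (5,4)='.' (+6 fires, +6 burnt)
Step 7: cell (5,4)='.' (+3 fires, +6 burnt)
Step 8: cell (5,4)='.' (+2 fires, +3 burnt)
Step 9: cell (5,4)='.' (+1 fires, +2 burnt)
Step 10: cell (5,4)='.' (+0 fires, +1 burnt)
  fire out at step 10

5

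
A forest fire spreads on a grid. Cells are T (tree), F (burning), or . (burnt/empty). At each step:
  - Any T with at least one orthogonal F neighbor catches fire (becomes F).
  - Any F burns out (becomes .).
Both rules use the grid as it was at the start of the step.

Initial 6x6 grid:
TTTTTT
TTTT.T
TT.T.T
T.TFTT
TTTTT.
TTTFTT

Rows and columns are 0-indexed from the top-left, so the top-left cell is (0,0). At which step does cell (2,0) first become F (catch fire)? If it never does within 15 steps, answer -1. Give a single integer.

Step 1: cell (2,0)='T' (+6 fires, +2 burnt)
Step 2: cell (2,0)='T' (+6 fires, +6 burnt)
Step 3: cell (2,0)='T' (+5 fires, +6 burnt)
Step 4: cell (2,0)='T' (+5 fires, +5 burnt)
Step 5: cell (2,0)='T' (+5 fires, +5 burnt)
Step 6: cell (2,0)='F' (+2 fires, +5 burnt)
  -> target ignites at step 6
Step 7: cell (2,0)='.' (+0 fires, +2 burnt)
  fire out at step 7

6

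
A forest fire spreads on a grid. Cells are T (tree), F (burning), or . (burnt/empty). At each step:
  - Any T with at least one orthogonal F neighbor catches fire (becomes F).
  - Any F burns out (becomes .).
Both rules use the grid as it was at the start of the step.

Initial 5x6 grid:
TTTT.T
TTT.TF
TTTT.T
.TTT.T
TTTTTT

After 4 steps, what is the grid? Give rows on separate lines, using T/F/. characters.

Step 1: 3 trees catch fire, 1 burn out
  TTTT.F
  TTT.F.
  TTTT.F
  .TTT.T
  TTTTTT
Step 2: 1 trees catch fire, 3 burn out
  TTTT..
  TTT...
  TTTT..
  .TTT.F
  TTTTTT
Step 3: 1 trees catch fire, 1 burn out
  TTTT..
  TTT...
  TTTT..
  .TTT..
  TTTTTF
Step 4: 1 trees catch fire, 1 burn out
  TTTT..
  TTT...
  TTTT..
  .TTT..
  TTTTF.

TTTT..
TTT...
TTTT..
.TTT..
TTTTF.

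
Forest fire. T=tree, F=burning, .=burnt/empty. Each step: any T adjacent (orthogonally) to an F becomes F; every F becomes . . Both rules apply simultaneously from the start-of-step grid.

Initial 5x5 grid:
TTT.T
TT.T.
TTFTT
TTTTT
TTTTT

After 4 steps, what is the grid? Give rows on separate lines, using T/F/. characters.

Step 1: 3 trees catch fire, 1 burn out
  TTT.T
  TT.T.
  TF.FT
  TTFTT
  TTTTT
Step 2: 7 trees catch fire, 3 burn out
  TTT.T
  TF.F.
  F...F
  TF.FT
  TTFTT
Step 3: 6 trees catch fire, 7 burn out
  TFT.T
  F....
  .....
  F...F
  TF.FT
Step 4: 4 trees catch fire, 6 burn out
  F.F.T
  .....
  .....
  .....
  F...F

F.F.T
.....
.....
.....
F...F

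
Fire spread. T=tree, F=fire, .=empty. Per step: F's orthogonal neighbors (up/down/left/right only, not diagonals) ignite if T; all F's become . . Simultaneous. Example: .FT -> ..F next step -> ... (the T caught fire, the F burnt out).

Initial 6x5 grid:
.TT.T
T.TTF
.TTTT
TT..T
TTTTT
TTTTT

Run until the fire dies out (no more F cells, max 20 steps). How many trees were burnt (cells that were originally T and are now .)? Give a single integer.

Answer: 22

Derivation:
Step 1: +3 fires, +1 burnt (F count now 3)
Step 2: +3 fires, +3 burnt (F count now 3)
Step 3: +3 fires, +3 burnt (F count now 3)
Step 4: +4 fires, +3 burnt (F count now 4)
Step 5: +3 fires, +4 burnt (F count now 3)
Step 6: +3 fires, +3 burnt (F count now 3)
Step 7: +2 fires, +3 burnt (F count now 2)
Step 8: +1 fires, +2 burnt (F count now 1)
Step 9: +0 fires, +1 burnt (F count now 0)
Fire out after step 9
Initially T: 23, now '.': 29
Total burnt (originally-T cells now '.'): 22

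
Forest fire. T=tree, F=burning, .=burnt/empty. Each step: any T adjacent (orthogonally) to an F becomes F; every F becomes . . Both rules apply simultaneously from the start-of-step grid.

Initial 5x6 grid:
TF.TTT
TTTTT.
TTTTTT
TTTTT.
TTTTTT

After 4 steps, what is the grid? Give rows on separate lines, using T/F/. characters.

Step 1: 2 trees catch fire, 1 burn out
  F..TTT
  TFTTT.
  TTTTTT
  TTTTT.
  TTTTTT
Step 2: 3 trees catch fire, 2 burn out
  ...TTT
  F.FTT.
  TFTTTT
  TTTTT.
  TTTTTT
Step 3: 4 trees catch fire, 3 burn out
  ...TTT
  ...FT.
  F.FTTT
  TFTTT.
  TTTTTT
Step 4: 6 trees catch fire, 4 burn out
  ...FTT
  ....F.
  ...FTT
  F.FTT.
  TFTTTT

...FTT
....F.
...FTT
F.FTT.
TFTTTT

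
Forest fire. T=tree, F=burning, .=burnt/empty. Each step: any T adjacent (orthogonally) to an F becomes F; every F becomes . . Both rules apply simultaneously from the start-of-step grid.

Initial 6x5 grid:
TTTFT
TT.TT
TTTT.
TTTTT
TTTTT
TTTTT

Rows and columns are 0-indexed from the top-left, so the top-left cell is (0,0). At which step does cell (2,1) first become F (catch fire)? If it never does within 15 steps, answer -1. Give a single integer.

Step 1: cell (2,1)='T' (+3 fires, +1 burnt)
Step 2: cell (2,1)='T' (+3 fires, +3 burnt)
Step 3: cell (2,1)='T' (+4 fires, +3 burnt)
Step 4: cell (2,1)='F' (+5 fires, +4 burnt)
  -> target ignites at step 4
Step 5: cell (2,1)='.' (+5 fires, +5 burnt)
Step 6: cell (2,1)='.' (+4 fires, +5 burnt)
Step 7: cell (2,1)='.' (+2 fires, +4 burnt)
Step 8: cell (2,1)='.' (+1 fires, +2 burnt)
Step 9: cell (2,1)='.' (+0 fires, +1 burnt)
  fire out at step 9

4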